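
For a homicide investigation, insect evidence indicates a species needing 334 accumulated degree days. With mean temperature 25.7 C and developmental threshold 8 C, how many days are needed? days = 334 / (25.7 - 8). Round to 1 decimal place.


Insect development time:
Effective temperature = avg_temp - T_base = 25.7 - 8 = 17.7 C
Days = ADD / effective_temp = 334 / 17.7 = 18.9 days

18.9


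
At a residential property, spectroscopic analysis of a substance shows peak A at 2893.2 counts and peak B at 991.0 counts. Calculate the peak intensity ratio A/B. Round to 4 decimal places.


Spectral peak ratio:
Peak A = 2893.2 counts
Peak B = 991.0 counts
Ratio = 2893.2 / 991.0 = 2.9195

2.9195


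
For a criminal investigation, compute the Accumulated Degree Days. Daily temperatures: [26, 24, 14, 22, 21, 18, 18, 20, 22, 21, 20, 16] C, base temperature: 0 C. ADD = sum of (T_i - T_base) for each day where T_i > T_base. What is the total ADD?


Computing ADD day by day:
Day 1: max(0, 26 - 0) = 26
Day 2: max(0, 24 - 0) = 24
Day 3: max(0, 14 - 0) = 14
Day 4: max(0, 22 - 0) = 22
Day 5: max(0, 21 - 0) = 21
Day 6: max(0, 18 - 0) = 18
Day 7: max(0, 18 - 0) = 18
Day 8: max(0, 20 - 0) = 20
Day 9: max(0, 22 - 0) = 22
Day 10: max(0, 21 - 0) = 21
Day 11: max(0, 20 - 0) = 20
Day 12: max(0, 16 - 0) = 16
Total ADD = 242

242


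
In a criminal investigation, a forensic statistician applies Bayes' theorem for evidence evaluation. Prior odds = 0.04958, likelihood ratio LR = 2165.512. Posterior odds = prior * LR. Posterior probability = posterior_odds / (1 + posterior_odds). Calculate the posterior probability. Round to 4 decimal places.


Bayesian evidence evaluation:
Posterior odds = prior_odds * LR = 0.04958 * 2165.512 = 107.3661
Posterior probability = posterior_odds / (1 + posterior_odds)
= 107.3661 / (1 + 107.3661)
= 107.3661 / 108.3661
= 0.9908

0.9908


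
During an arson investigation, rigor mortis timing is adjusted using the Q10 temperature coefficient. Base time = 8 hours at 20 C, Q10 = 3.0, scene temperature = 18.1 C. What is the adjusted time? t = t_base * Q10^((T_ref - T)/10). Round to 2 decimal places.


Rigor mortis time adjustment:
Exponent = (T_ref - T_actual) / 10 = (20 - 18.1) / 10 = 0.19
Q10 factor = 3.0^0.19 = 1.23212
t_adjusted = 8 * 1.23212 = 9.86 hours

9.86


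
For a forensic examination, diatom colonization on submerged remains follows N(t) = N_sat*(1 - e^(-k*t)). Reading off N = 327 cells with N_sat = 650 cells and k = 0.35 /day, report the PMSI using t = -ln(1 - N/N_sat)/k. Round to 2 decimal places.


PMSI from diatom colonization curve:
N / N_sat = 327 / 650 = 0.503077
1 - N/N_sat = 0.496923
ln(1 - N/N_sat) = -0.69932
t = -ln(1 - N/N_sat) / k = -(-0.69932) / 0.35 = 2.00 days

2.00


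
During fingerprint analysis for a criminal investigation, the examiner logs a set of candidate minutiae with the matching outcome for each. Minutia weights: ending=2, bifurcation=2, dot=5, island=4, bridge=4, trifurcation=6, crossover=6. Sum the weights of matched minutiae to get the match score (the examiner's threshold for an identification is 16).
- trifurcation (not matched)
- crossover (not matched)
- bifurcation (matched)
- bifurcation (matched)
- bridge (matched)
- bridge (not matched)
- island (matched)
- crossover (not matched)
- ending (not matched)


Weighted minutiae match score:
  trifurcation: not matched, +0
  crossover: not matched, +0
  bifurcation: matched, +2 (running total 2)
  bifurcation: matched, +2 (running total 4)
  bridge: matched, +4 (running total 8)
  bridge: not matched, +0
  island: matched, +4 (running total 12)
  crossover: not matched, +0
  ending: not matched, +0
Total score = 12
Threshold = 16; verdict = inconclusive

12


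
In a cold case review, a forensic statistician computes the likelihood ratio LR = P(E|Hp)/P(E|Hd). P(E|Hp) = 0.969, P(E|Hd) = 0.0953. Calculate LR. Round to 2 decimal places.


Likelihood ratio calculation:
LR = P(E|Hp) / P(E|Hd)
LR = 0.969 / 0.0953
LR = 10.17

10.17


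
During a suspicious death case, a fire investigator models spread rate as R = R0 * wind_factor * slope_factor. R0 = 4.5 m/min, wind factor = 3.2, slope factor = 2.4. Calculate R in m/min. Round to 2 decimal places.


Fire spread rate calculation:
R = R0 * wind_factor * slope_factor
= 4.5 * 3.2 * 2.4
= 14.4 * 2.4
= 34.56 m/min

34.56


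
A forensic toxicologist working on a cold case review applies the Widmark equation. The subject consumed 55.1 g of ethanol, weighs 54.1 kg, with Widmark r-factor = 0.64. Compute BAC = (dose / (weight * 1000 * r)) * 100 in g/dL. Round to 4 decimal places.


Applying the Widmark formula:
BAC = (dose_g / (body_wt * 1000 * r)) * 100
Denominator = 54.1 * 1000 * 0.64 = 34624
BAC = (55.1 / 34624) * 100
BAC = 0.1591 g/dL

0.1591


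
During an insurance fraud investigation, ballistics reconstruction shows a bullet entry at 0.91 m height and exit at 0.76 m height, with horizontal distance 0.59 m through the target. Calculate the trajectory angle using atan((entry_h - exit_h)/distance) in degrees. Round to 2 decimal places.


Bullet trajectory angle:
Height difference = 0.91 - 0.76 = 0.15 m
angle = atan(0.15 / 0.59)
angle = atan(0.254237)
angle = 14.26 degrees

14.26


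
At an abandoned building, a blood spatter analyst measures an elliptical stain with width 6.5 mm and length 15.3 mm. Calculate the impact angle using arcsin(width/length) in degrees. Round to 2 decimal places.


Blood spatter impact angle calculation:
width / length = 6.5 / 15.3 = 0.424837
angle = arcsin(0.424837)
angle = 25.14 degrees

25.14


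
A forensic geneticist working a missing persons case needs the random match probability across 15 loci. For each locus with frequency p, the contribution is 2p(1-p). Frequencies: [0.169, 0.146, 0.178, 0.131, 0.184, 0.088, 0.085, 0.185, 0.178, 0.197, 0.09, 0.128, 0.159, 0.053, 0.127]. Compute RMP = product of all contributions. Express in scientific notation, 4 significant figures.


Computing RMP for 15 loci:
Locus 1: 2 * 0.169 * 0.831 = 0.280878
Locus 2: 2 * 0.146 * 0.854 = 0.249368
Locus 3: 2 * 0.178 * 0.822 = 0.292632
Locus 4: 2 * 0.131 * 0.869 = 0.227678
Locus 5: 2 * 0.184 * 0.816 = 0.300288
Locus 6: 2 * 0.088 * 0.912 = 0.160512
Locus 7: 2 * 0.085 * 0.915 = 0.15555
Locus 8: 2 * 0.185 * 0.815 = 0.30155
Locus 9: 2 * 0.178 * 0.822 = 0.292632
Locus 10: 2 * 0.197 * 0.803 = 0.316382
Locus 11: 2 * 0.09 * 0.91 = 0.1638
Locus 12: 2 * 0.128 * 0.872 = 0.223232
Locus 13: 2 * 0.159 * 0.841 = 0.267438
Locus 14: 2 * 0.053 * 0.947 = 0.100382
Locus 15: 2 * 0.127 * 0.873 = 0.221742
RMP = 2.126e-10

2.126e-10


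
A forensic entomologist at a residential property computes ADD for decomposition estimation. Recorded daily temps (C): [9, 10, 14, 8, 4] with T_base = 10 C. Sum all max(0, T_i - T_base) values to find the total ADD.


Computing ADD day by day:
Day 1: max(0, 9 - 10) = 0
Day 2: max(0, 10 - 10) = 0
Day 3: max(0, 14 - 10) = 4
Day 4: max(0, 8 - 10) = 0
Day 5: max(0, 4 - 10) = 0
Total ADD = 4

4


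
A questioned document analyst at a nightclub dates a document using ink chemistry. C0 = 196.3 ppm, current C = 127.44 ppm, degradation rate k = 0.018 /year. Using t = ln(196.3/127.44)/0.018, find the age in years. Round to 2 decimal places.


Document age estimation:
C0/C = 196.3 / 127.44 = 1.540333
ln(C0/C) = 0.431999
t = 0.431999 / 0.018 = 24.00 years

24.00


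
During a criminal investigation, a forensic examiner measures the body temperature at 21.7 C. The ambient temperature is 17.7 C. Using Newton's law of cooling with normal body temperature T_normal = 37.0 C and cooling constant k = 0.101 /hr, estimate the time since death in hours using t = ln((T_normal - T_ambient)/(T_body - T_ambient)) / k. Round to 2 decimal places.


Using Newton's law of cooling:
t = ln((T_normal - T_ambient) / (T_body - T_ambient)) / k
T_normal - T_ambient = 19.3
T_body - T_ambient = 4.0
Ratio = 4.825
ln(ratio) = 1.573811
t = 1.573811 / 0.101 = 15.58 hours

15.58


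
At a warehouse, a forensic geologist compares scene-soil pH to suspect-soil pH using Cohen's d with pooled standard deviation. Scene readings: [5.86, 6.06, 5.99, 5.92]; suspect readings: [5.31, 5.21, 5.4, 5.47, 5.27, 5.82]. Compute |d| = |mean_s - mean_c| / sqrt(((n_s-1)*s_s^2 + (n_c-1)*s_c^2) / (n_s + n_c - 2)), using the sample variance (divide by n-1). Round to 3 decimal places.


Pooled-variance Cohen's d for soil pH comparison:
Scene mean = 23.83 / 4 = 5.9575
Suspect mean = 32.48 / 6 = 5.413333
Scene sample variance s_s^2 = 0.007492
Suspect sample variance s_c^2 = 0.048267
Pooled variance = ((n_s-1)*s_s^2 + (n_c-1)*s_c^2) / (n_s + n_c - 2) = 0.032976
Pooled SD = sqrt(0.032976) = 0.181593
Mean difference = 0.544167
|d| = |0.544167| / 0.181593 = 2.997

2.997


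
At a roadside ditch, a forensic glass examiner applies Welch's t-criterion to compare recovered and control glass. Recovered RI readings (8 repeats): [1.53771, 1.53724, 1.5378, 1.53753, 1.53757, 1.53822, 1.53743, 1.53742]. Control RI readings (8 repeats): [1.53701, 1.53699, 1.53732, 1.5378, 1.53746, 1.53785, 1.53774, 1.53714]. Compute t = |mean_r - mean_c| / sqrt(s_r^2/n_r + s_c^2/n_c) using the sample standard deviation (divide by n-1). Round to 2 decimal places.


Welch's t-criterion for glass RI comparison:
Recovered mean = sum / n_r = 12.30092 / 8 = 1.537615
Control mean = sum / n_c = 12.29931 / 8 = 1.5374138
Recovered sample variance s_r^2 = 9.02e-08
Control sample variance s_c^2 = 1.24913e-07
Welch SE (unpooled) = sqrt(s_r^2/n_r + s_c^2/n_c) = sqrt(1.1275e-08 + 1.56141e-08) = sqrt(2.68891e-08) = 0.000163979
|mean_r - mean_c| = 0.00020125
t = 0.00020125 / 0.000163979 = 1.23

1.23


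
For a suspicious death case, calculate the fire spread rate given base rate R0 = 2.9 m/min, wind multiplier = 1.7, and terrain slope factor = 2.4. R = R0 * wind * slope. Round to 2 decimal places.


Fire spread rate calculation:
R = R0 * wind_factor * slope_factor
= 2.9 * 1.7 * 2.4
= 4.93 * 2.4
= 11.83 m/min

11.83


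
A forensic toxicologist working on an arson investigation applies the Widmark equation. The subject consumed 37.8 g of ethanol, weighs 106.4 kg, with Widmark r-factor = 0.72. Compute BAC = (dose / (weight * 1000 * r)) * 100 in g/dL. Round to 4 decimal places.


Applying the Widmark formula:
BAC = (dose_g / (body_wt * 1000 * r)) * 100
Denominator = 106.4 * 1000 * 0.72 = 76608
BAC = (37.8 / 76608) * 100
BAC = 0.0493 g/dL

0.0493


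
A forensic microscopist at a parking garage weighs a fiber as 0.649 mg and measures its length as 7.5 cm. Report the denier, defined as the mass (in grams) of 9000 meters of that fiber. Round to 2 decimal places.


Denier calculation:
Mass in grams = 0.649 mg / 1000 = 0.000649 g
Length in meters = 7.5 cm / 100 = 0.075 m
Linear density = mass / length = 0.000649 / 0.075 = 0.00865333 g/m
Denier = (g/m) * 9000 = 0.00865333 * 9000 = 77.88

77.88


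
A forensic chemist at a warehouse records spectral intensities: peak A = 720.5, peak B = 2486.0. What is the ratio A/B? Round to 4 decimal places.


Spectral peak ratio:
Peak A = 720.5 counts
Peak B = 2486.0 counts
Ratio = 720.5 / 2486.0 = 0.2898

0.2898


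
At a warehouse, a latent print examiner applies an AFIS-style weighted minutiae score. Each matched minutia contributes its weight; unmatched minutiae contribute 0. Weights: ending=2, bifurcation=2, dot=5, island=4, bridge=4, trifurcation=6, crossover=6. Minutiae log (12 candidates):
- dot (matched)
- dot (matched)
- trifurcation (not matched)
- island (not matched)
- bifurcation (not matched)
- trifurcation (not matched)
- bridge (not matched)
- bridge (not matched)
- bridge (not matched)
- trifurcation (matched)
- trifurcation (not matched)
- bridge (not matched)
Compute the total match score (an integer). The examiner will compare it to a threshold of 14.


Weighted minutiae match score:
  dot: matched, +5 (running total 5)
  dot: matched, +5 (running total 10)
  trifurcation: not matched, +0
  island: not matched, +0
  bifurcation: not matched, +0
  trifurcation: not matched, +0
  bridge: not matched, +0
  bridge: not matched, +0
  bridge: not matched, +0
  trifurcation: matched, +6 (running total 16)
  trifurcation: not matched, +0
  bridge: not matched, +0
Total score = 16
Threshold = 14; verdict = identification

16


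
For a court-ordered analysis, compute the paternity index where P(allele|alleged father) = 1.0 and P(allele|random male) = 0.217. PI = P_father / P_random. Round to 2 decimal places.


Paternity Index calculation:
PI = P(allele|father) / P(allele|random)
PI = 1.0 / 0.217
PI = 4.61

4.61


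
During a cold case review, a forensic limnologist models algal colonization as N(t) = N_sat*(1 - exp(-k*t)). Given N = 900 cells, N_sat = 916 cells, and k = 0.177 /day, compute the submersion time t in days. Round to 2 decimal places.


PMSI from diatom colonization curve:
N / N_sat = 900 / 916 = 0.982533
1 - N/N_sat = 0.017467
ln(1 - N/N_sat) = -4.047442
t = -ln(1 - N/N_sat) / k = -(-4.047442) / 0.177 = 22.87 days

22.87


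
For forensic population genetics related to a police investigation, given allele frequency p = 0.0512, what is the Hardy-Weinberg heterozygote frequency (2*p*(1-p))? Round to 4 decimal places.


Hardy-Weinberg heterozygote frequency:
q = 1 - p = 1 - 0.0512 = 0.9488
2pq = 2 * 0.0512 * 0.9488 = 0.0972

0.0972


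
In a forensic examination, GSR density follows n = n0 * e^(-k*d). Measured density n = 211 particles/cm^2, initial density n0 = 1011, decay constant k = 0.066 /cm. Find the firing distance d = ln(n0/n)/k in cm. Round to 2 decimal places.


GSR distance calculation:
n0/n = 1011 / 211 = 4.791469
ln(n0/n) = 1.566837
d = 1.566837 / 0.066 = 23.74 cm

23.74


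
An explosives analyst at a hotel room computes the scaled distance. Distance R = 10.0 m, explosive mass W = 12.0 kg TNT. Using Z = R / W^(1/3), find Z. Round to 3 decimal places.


Scaled distance calculation:
W^(1/3) = 12.0^(1/3) = 2.289428
Z = R / W^(1/3) = 10.0 / 2.289428
Z = 4.368 m/kg^(1/3)

4.368


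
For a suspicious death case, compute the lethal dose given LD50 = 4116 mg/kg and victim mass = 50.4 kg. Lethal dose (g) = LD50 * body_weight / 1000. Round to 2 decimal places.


Lethal dose calculation:
Lethal dose = LD50 * body_weight / 1000
= 4116 * 50.4 / 1000
= 207446.4 / 1000
= 207.45 g

207.45


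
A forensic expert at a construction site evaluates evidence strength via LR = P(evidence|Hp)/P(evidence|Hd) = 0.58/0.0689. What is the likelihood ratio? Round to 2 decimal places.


Likelihood ratio calculation:
LR = P(E|Hp) / P(E|Hd)
LR = 0.58 / 0.0689
LR = 8.42

8.42


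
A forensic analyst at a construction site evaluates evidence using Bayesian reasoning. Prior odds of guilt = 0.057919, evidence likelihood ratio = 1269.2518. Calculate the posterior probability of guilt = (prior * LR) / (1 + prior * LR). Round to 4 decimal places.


Bayesian evidence evaluation:
Posterior odds = prior_odds * LR = 0.057919 * 1269.2518 = 73.5138
Posterior probability = posterior_odds / (1 + posterior_odds)
= 73.5138 / (1 + 73.5138)
= 73.5138 / 74.5138
= 0.9866

0.9866


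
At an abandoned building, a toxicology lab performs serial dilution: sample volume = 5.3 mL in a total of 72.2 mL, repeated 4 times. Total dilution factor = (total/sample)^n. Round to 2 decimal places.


Dilution factor calculation:
Single dilution = V_total / V_sample = 72.2 / 5.3 ≈ 13.622642
Number of dilutions = 4
Total DF = (72.2 / 5.3)^4 (full precision, rounded at the end) = 34438.59

34438.59


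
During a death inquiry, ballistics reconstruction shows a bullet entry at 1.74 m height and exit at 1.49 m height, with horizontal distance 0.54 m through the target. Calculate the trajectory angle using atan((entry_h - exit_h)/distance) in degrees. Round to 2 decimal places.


Bullet trajectory angle:
Height difference = 1.74 - 1.49 = 0.25 m
angle = atan(0.25 / 0.54)
angle = atan(0.462963)
angle = 24.84 degrees

24.84


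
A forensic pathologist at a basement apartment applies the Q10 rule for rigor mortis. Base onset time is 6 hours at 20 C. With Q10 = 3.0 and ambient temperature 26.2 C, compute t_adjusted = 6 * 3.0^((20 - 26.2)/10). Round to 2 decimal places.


Rigor mortis time adjustment:
Exponent = (T_ref - T_actual) / 10 = (20 - 26.2) / 10 = -0.62
Q10 factor = 3.0^-0.62 = 0.50604
t_adjusted = 6 * 0.50604 = 3.04 hours

3.04


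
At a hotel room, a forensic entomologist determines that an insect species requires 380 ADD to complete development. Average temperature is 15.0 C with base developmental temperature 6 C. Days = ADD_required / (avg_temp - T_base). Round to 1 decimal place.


Insect development time:
Effective temperature = avg_temp - T_base = 15.0 - 6 = 9.0 C
Days = ADD / effective_temp = 380 / 9.0 = 42.2 days

42.2


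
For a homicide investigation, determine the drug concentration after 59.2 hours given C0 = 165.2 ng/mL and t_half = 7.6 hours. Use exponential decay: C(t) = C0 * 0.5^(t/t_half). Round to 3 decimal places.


Drug concentration decay:
Number of half-lives = t / t_half = 59.2 / 7.6 = 7.789474
Decay factor = 0.5^7.789474 = 0.00451996
C(t) = 165.2 * 0.00451996 = 0.747 ng/mL

0.747


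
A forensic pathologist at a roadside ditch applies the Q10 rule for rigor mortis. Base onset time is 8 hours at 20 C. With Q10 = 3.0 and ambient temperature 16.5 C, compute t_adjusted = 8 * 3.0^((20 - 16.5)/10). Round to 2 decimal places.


Rigor mortis time adjustment:
Exponent = (T_ref - T_actual) / 10 = (20 - 16.5) / 10 = 0.35
Q10 factor = 3.0^0.35 = 1.4689
t_adjusted = 8 * 1.4689 = 11.75 hours

11.75


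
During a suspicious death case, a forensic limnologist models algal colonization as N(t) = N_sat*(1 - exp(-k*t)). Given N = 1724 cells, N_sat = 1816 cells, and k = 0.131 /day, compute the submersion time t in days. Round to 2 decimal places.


PMSI from diatom colonization curve:
N / N_sat = 1724 / 1816 = 0.949339
1 - N/N_sat = 0.050661
ln(1 - N/N_sat) = -2.982599
t = -ln(1 - N/N_sat) / k = -(-2.982599) / 0.131 = 22.77 days

22.77


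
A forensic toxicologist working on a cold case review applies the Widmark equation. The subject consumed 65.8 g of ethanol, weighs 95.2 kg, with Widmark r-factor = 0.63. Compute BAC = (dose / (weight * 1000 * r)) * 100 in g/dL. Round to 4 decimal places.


Applying the Widmark formula:
BAC = (dose_g / (body_wt * 1000 * r)) * 100
Denominator = 95.2 * 1000 * 0.63 = 59976
BAC = (65.8 / 59976) * 100
BAC = 0.1097 g/dL

0.1097


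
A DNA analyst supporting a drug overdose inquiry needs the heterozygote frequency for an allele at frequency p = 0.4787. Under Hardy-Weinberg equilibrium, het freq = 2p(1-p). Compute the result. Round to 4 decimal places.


Hardy-Weinberg heterozygote frequency:
q = 1 - p = 1 - 0.4787 = 0.5213
2pq = 2 * 0.4787 * 0.5213 = 0.4991

0.4991


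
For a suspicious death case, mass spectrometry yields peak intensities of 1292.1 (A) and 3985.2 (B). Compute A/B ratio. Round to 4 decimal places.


Spectral peak ratio:
Peak A = 1292.1 counts
Peak B = 3985.2 counts
Ratio = 1292.1 / 3985.2 = 0.3242

0.3242


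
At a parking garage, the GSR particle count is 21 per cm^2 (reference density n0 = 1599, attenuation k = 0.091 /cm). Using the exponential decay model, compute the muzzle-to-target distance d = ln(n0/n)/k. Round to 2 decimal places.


GSR distance calculation:
n0/n = 1599 / 21 = 76.142857
ln(n0/n) = 4.332611
d = 4.332611 / 0.091 = 47.61 cm

47.61


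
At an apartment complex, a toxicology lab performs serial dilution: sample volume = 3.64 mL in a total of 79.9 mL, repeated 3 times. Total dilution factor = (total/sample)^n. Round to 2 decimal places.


Dilution factor calculation:
Single dilution = V_total / V_sample = 79.9 / 3.64 ≈ 21.950549
Number of dilutions = 3
Total DF = (79.9 / 3.64)^3 (full precision, rounded at the end) = 10576.36

10576.36


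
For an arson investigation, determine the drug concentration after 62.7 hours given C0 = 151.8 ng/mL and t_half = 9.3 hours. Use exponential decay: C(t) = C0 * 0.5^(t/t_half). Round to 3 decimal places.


Drug concentration decay:
Number of half-lives = t / t_half = 62.7 / 9.3 = 6.741935
Decay factor = 0.5^6.741935 = 0.00934276
C(t) = 151.8 * 0.00934276 = 1.418 ng/mL

1.418


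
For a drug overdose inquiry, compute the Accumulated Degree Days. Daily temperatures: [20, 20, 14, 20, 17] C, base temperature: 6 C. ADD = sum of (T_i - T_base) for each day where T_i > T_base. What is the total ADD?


Computing ADD day by day:
Day 1: max(0, 20 - 6) = 14
Day 2: max(0, 20 - 6) = 14
Day 3: max(0, 14 - 6) = 8
Day 4: max(0, 20 - 6) = 14
Day 5: max(0, 17 - 6) = 11
Total ADD = 61

61


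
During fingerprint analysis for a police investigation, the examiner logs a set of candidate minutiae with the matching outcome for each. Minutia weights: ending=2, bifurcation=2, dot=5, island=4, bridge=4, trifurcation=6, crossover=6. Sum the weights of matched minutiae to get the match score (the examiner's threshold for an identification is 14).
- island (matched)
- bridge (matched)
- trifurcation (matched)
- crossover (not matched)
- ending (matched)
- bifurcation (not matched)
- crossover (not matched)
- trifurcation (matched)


Weighted minutiae match score:
  island: matched, +4 (running total 4)
  bridge: matched, +4 (running total 8)
  trifurcation: matched, +6 (running total 14)
  crossover: not matched, +0
  ending: matched, +2 (running total 16)
  bifurcation: not matched, +0
  crossover: not matched, +0
  trifurcation: matched, +6 (running total 22)
Total score = 22
Threshold = 14; verdict = identification

22


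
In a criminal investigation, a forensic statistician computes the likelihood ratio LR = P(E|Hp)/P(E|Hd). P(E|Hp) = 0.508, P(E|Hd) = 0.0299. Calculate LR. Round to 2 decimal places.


Likelihood ratio calculation:
LR = P(E|Hp) / P(E|Hd)
LR = 0.508 / 0.0299
LR = 16.99

16.99


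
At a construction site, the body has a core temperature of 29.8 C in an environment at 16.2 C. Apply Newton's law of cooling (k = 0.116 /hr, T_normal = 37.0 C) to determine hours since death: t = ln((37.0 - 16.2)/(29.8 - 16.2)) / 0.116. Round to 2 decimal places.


Using Newton's law of cooling:
t = ln((T_normal - T_ambient) / (T_body - T_ambient)) / k
T_normal - T_ambient = 20.8
T_body - T_ambient = 13.6
Ratio = 1.529412
ln(ratio) = 0.424883
t = 0.424883 / 0.116 = 3.66 hours

3.66


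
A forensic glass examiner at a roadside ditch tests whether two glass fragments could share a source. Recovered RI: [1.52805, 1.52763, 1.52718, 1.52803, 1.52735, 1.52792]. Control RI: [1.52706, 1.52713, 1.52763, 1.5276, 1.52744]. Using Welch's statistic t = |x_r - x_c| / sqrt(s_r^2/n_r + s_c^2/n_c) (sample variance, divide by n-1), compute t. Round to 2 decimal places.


Welch's t-criterion for glass RI comparison:
Recovered mean = sum / n_r = 9.16616 / 6 = 1.5276933
Control mean = sum / n_c = 7.63686 / 5 = 1.527372
Recovered sample variance s_r^2 = 1.35467e-07
Control sample variance s_c^2 = 6.977e-08
Welch SE (unpooled) = sqrt(s_r^2/n_r + s_c^2/n_c) = sqrt(2.25778e-08 + 1.3954e-08) = sqrt(3.65318e-08) = 0.000191133
|mean_r - mean_c| = 0.000321333
t = 0.000321333 / 0.000191133 = 1.68

1.68


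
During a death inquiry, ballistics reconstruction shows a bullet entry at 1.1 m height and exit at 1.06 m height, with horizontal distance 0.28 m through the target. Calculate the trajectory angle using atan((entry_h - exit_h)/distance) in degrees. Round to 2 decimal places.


Bullet trajectory angle:
Height difference = 1.1 - 1.06 = 0.04 m
angle = atan(0.04 / 0.28)
angle = atan(0.142857)
angle = 8.13 degrees

8.13


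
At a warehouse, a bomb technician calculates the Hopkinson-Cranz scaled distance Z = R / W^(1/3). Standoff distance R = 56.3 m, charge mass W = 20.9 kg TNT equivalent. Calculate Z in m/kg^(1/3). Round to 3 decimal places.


Scaled distance calculation:
W^(1/3) = 20.9^(1/3) = 2.754538
Z = R / W^(1/3) = 56.3 / 2.754538
Z = 20.439 m/kg^(1/3)

20.439


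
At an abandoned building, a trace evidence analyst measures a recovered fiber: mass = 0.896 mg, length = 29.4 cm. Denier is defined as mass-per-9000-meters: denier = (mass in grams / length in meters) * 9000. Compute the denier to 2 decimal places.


Denier calculation:
Mass in grams = 0.896 mg / 1000 = 0.000896 g
Length in meters = 29.4 cm / 100 = 0.294 m
Linear density = mass / length = 0.000896 / 0.294 = 0.00304762 g/m
Denier = (g/m) * 9000 = 0.00304762 * 9000 = 27.43

27.43


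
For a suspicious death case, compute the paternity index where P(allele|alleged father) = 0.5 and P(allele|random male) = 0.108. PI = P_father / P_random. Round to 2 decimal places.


Paternity Index calculation:
PI = P(allele|father) / P(allele|random)
PI = 0.5 / 0.108
PI = 4.63

4.63


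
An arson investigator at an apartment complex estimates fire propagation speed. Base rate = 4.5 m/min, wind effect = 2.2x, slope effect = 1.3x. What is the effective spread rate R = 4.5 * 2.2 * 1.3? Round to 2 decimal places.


Fire spread rate calculation:
R = R0 * wind_factor * slope_factor
= 4.5 * 2.2 * 1.3
= 9.9 * 1.3
= 12.87 m/min

12.87


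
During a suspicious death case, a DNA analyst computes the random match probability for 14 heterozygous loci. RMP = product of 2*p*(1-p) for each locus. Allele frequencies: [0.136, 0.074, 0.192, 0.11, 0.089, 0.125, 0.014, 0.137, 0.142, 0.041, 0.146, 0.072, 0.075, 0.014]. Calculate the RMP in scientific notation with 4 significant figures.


Computing RMP for 14 loci:
Locus 1: 2 * 0.136 * 0.864 = 0.235008
Locus 2: 2 * 0.074 * 0.926 = 0.137048
Locus 3: 2 * 0.192 * 0.808 = 0.310272
Locus 4: 2 * 0.11 * 0.89 = 0.1958
Locus 5: 2 * 0.089 * 0.911 = 0.162158
Locus 6: 2 * 0.125 * 0.875 = 0.21875
Locus 7: 2 * 0.014 * 0.986 = 0.027608
Locus 8: 2 * 0.137 * 0.863 = 0.236462
Locus 9: 2 * 0.142 * 0.858 = 0.243672
Locus 10: 2 * 0.041 * 0.959 = 0.078638
Locus 11: 2 * 0.146 * 0.854 = 0.249368
Locus 12: 2 * 0.072 * 0.928 = 0.133632
Locus 13: 2 * 0.075 * 0.925 = 0.13875
Locus 14: 2 * 0.014 * 0.986 = 0.027608
RMP = 1.108e-12

1.108e-12


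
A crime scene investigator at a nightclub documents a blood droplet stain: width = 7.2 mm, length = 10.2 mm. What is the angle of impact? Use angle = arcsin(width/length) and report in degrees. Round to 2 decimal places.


Blood spatter impact angle calculation:
width / length = 7.2 / 10.2 = 0.705882
angle = arcsin(0.705882)
angle = 44.90 degrees

44.90


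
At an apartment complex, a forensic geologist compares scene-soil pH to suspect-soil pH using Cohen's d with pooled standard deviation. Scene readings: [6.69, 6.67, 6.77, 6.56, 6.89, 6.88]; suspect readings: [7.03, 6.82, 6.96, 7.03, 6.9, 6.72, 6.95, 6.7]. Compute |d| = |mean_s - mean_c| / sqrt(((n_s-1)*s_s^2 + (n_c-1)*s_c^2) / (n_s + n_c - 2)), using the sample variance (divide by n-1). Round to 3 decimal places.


Pooled-variance Cohen's d for soil pH comparison:
Scene mean = 40.46 / 6 = 6.743333
Suspect mean = 55.11 / 8 = 6.88875
Scene sample variance s_s^2 = 0.016547
Suspect sample variance s_c^2 = 0.016813
Pooled variance = ((n_s-1)*s_s^2 + (n_c-1)*s_c^2) / (n_s + n_c - 2) = 0.016702
Pooled SD = sqrt(0.016702) = 0.129236
Mean difference = -0.145417
|d| = |-0.145417| / 0.129236 = 1.125

1.125


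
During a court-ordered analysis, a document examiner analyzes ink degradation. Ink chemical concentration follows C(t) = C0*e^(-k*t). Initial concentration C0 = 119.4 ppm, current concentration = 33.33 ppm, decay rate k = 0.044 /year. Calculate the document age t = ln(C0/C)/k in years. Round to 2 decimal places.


Document age estimation:
C0/C = 119.4 / 33.33 = 3.582358
ln(C0/C) = 1.276021
t = 1.276021 / 0.044 = 29.00 years

29.00


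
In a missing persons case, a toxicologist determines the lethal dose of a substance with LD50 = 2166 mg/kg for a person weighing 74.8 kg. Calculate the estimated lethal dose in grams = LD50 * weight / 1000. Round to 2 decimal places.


Lethal dose calculation:
Lethal dose = LD50 * body_weight / 1000
= 2166 * 74.8 / 1000
= 162016.8 / 1000
= 162.02 g

162.02


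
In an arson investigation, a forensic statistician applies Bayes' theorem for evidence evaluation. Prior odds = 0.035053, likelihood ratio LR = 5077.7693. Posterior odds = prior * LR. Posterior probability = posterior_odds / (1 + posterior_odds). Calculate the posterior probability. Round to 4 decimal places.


Bayesian evidence evaluation:
Posterior odds = prior_odds * LR = 0.035053 * 5077.7693 = 177.991
Posterior probability = posterior_odds / (1 + posterior_odds)
= 177.991 / (1 + 177.991)
= 177.991 / 178.991
= 0.9944

0.9944


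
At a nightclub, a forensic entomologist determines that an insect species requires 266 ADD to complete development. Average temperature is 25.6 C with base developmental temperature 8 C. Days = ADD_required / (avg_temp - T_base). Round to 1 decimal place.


Insect development time:
Effective temperature = avg_temp - T_base = 25.6 - 8 = 17.6 C
Days = ADD / effective_temp = 266 / 17.6 = 15.1 days

15.1


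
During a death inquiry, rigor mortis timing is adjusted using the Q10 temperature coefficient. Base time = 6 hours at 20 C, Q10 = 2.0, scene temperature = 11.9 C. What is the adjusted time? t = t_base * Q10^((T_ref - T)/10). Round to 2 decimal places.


Rigor mortis time adjustment:
Exponent = (T_ref - T_actual) / 10 = (20 - 11.9) / 10 = 0.81
Q10 factor = 2.0^0.81 = 1.75321
t_adjusted = 6 * 1.75321 = 10.52 hours

10.52


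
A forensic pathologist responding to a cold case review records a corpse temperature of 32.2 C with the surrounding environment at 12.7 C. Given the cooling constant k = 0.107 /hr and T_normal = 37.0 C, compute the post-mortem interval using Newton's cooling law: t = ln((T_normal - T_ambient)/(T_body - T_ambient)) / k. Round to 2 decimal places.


Using Newton's law of cooling:
t = ln((T_normal - T_ambient) / (T_body - T_ambient)) / k
T_normal - T_ambient = 24.3
T_body - T_ambient = 19.5
Ratio = 1.246154
ln(ratio) = 0.220062
t = 0.220062 / 0.107 = 2.06 hours

2.06


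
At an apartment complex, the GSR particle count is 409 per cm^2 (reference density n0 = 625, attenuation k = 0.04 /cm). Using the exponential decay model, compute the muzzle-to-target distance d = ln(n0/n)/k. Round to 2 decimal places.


GSR distance calculation:
n0/n = 625 / 409 = 1.528117
ln(n0/n) = 0.424036
d = 0.424036 / 0.04 = 10.60 cm

10.60


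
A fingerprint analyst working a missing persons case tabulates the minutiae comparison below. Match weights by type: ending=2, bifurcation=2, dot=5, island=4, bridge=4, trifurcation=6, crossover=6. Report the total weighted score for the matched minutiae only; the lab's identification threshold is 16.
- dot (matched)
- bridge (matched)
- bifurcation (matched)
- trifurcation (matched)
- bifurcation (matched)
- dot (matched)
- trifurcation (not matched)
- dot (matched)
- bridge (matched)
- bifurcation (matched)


Weighted minutiae match score:
  dot: matched, +5 (running total 5)
  bridge: matched, +4 (running total 9)
  bifurcation: matched, +2 (running total 11)
  trifurcation: matched, +6 (running total 17)
  bifurcation: matched, +2 (running total 19)
  dot: matched, +5 (running total 24)
  trifurcation: not matched, +0
  dot: matched, +5 (running total 29)
  bridge: matched, +4 (running total 33)
  bifurcation: matched, +2 (running total 35)
Total score = 35
Threshold = 16; verdict = identification

35


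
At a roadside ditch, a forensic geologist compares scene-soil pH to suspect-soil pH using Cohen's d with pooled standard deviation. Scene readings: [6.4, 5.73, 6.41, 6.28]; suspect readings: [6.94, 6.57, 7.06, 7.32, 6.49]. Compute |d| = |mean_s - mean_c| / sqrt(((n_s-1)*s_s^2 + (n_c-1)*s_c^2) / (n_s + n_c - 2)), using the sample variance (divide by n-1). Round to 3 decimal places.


Pooled-variance Cohen's d for soil pH comparison:
Scene mean = 24.82 / 4 = 6.205
Suspect mean = 34.38 / 5 = 6.876
Scene sample variance s_s^2 = 0.103767
Suspect sample variance s_c^2 = 0.11943
Pooled variance = ((n_s-1)*s_s^2 + (n_c-1)*s_c^2) / (n_s + n_c - 2) = 0.112717
Pooled SD = sqrt(0.112717) = 0.335734
Mean difference = -0.671
|d| = |-0.671| / 0.335734 = 1.999

1.999


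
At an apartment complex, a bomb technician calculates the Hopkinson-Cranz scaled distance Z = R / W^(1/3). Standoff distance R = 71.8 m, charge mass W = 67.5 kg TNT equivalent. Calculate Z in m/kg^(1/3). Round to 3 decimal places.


Scaled distance calculation:
W^(1/3) = 67.5^(1/3) = 4.071626
Z = R / W^(1/3) = 71.8 / 4.071626
Z = 17.634 m/kg^(1/3)

17.634


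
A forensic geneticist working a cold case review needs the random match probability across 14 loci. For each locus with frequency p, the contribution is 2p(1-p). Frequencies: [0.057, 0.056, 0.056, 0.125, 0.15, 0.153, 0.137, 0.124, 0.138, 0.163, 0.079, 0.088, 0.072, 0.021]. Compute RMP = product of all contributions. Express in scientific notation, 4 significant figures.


Computing RMP for 14 loci:
Locus 1: 2 * 0.057 * 0.943 = 0.107502
Locus 2: 2 * 0.056 * 0.944 = 0.105728
Locus 3: 2 * 0.056 * 0.944 = 0.105728
Locus 4: 2 * 0.125 * 0.875 = 0.21875
Locus 5: 2 * 0.15 * 0.85 = 0.255
Locus 6: 2 * 0.153 * 0.847 = 0.259182
Locus 7: 2 * 0.137 * 0.863 = 0.236462
Locus 8: 2 * 0.124 * 0.876 = 0.217248
Locus 9: 2 * 0.138 * 0.862 = 0.237912
Locus 10: 2 * 0.163 * 0.837 = 0.272862
Locus 11: 2 * 0.079 * 0.921 = 0.145518
Locus 12: 2 * 0.088 * 0.912 = 0.160512
Locus 13: 2 * 0.072 * 0.928 = 0.133632
Locus 14: 2 * 0.021 * 0.979 = 0.041118
RMP = 7.436e-12

7.436e-12


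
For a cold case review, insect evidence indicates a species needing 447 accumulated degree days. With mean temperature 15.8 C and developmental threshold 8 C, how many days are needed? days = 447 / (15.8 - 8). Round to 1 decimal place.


Insect development time:
Effective temperature = avg_temp - T_base = 15.8 - 8 = 7.8 C
Days = ADD / effective_temp = 447 / 7.8 = 57.3 days

57.3


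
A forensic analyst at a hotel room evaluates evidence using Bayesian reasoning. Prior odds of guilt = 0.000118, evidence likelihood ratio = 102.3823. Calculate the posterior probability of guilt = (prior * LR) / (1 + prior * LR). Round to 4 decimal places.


Bayesian evidence evaluation:
Posterior odds = prior_odds * LR = 0.000118 * 102.3823 = 0.01208111
Posterior probability = posterior_odds / (1 + posterior_odds)
= 0.01208111 / (1 + 0.01208111)
= 0.01208111 / 1.01208111
= 0.0119

0.0119


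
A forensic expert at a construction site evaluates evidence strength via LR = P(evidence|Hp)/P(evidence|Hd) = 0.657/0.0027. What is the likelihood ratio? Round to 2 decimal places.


Likelihood ratio calculation:
LR = P(E|Hp) / P(E|Hd)
LR = 0.657 / 0.0027
LR = 243.33

243.33


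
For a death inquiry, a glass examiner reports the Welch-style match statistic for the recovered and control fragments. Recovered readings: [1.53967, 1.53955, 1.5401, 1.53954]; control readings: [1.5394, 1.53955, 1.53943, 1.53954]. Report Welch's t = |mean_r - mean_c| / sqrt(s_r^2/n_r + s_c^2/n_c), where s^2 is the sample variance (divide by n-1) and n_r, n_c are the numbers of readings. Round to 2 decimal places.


Welch's t-criterion for glass RI comparison:
Recovered mean = sum / n_r = 6.15886 / 4 = 1.539715
Control mean = sum / n_c = 6.15792 / 4 = 1.53948
Recovered sample variance s_r^2 = 6.93667e-08
Control sample variance s_c^2 = 5.8e-09
Welch SE (unpooled) = sqrt(s_r^2/n_r + s_c^2/n_c) = sqrt(1.73417e-08 + 1.45e-09) = sqrt(1.87917e-08) = 0.000137083
|mean_r - mean_c| = 0.000235
t = 0.000235 / 0.000137083 = 1.71

1.71


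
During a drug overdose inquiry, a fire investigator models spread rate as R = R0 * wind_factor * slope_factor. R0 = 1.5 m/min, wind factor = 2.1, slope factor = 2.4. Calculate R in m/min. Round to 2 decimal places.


Fire spread rate calculation:
R = R0 * wind_factor * slope_factor
= 1.5 * 2.1 * 2.4
= 3.15 * 2.4
= 7.56 m/min

7.56


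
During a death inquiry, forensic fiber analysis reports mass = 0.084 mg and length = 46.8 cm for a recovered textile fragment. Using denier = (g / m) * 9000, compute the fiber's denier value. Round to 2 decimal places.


Denier calculation:
Mass in grams = 0.084 mg / 1000 = 0.000084 g
Length in meters = 46.8 cm / 100 = 0.468 m
Linear density = mass / length = 0.000084 / 0.468 = 0.00017949 g/m
Denier = (g/m) * 9000 = 0.00017949 * 9000 = 1.62

1.62


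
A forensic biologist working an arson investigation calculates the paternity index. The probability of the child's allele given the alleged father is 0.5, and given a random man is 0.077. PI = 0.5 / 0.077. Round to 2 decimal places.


Paternity Index calculation:
PI = P(allele|father) / P(allele|random)
PI = 0.5 / 0.077
PI = 6.49

6.49


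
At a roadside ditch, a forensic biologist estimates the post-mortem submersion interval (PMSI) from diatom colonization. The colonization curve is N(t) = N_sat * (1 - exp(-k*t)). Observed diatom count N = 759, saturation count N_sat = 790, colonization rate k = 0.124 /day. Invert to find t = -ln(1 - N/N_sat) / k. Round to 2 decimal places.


PMSI from diatom colonization curve:
N / N_sat = 759 / 790 = 0.960759
1 - N/N_sat = 0.039241
ln(1 - N/N_sat) = -3.238033
t = -ln(1 - N/N_sat) / k = -(-3.238033) / 0.124 = 26.11 days

26.11


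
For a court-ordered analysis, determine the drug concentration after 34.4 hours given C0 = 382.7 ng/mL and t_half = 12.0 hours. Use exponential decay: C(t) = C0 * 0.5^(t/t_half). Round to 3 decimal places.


Drug concentration decay:
Number of half-lives = t / t_half = 34.4 / 12.0 = 2.866667
Decay factor = 0.5^2.866667 = 0.13710309
C(t) = 382.7 * 0.13710309 = 52.469 ng/mL

52.469


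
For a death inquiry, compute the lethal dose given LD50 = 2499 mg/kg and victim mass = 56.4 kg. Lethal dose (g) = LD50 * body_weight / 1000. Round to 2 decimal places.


Lethal dose calculation:
Lethal dose = LD50 * body_weight / 1000
= 2499 * 56.4 / 1000
= 140943.6 / 1000
= 140.94 g

140.94


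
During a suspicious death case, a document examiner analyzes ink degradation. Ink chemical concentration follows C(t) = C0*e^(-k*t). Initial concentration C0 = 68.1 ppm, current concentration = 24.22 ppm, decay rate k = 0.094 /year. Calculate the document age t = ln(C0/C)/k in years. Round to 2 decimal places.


Document age estimation:
C0/C = 68.1 / 24.22 = 2.811726
ln(C0/C) = 1.033799
t = 1.033799 / 0.094 = 11.00 years

11.00


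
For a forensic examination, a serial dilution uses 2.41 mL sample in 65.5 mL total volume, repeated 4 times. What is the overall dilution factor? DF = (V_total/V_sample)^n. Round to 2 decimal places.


Dilution factor calculation:
Single dilution = V_total / V_sample = 65.5 / 2.41 ≈ 27.178423
Number of dilutions = 4
Total DF = (65.5 / 2.41)^4 (full precision, rounded at the end) = 545628.48

545628.48


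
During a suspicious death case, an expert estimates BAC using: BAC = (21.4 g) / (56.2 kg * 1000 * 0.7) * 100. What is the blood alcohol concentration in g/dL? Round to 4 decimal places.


Applying the Widmark formula:
BAC = (dose_g / (body_wt * 1000 * r)) * 100
Denominator = 56.2 * 1000 * 0.7 = 39340
BAC = (21.4 / 39340) * 100
BAC = 0.0544 g/dL

0.0544


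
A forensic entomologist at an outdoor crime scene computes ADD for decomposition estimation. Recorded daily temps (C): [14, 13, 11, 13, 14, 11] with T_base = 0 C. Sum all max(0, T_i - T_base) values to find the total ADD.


Computing ADD day by day:
Day 1: max(0, 14 - 0) = 14
Day 2: max(0, 13 - 0) = 13
Day 3: max(0, 11 - 0) = 11
Day 4: max(0, 13 - 0) = 13
Day 5: max(0, 14 - 0) = 14
Day 6: max(0, 11 - 0) = 11
Total ADD = 76

76


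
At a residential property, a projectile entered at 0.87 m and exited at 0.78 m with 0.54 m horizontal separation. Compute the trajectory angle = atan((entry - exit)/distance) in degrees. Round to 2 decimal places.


Bullet trajectory angle:
Height difference = 0.87 - 0.78 = 0.09 m
angle = atan(0.09 / 0.54)
angle = atan(0.166667)
angle = 9.46 degrees

9.46


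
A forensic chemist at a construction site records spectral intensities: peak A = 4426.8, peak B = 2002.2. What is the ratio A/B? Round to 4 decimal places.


Spectral peak ratio:
Peak A = 4426.8 counts
Peak B = 2002.2 counts
Ratio = 4426.8 / 2002.2 = 2.2110

2.2110
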